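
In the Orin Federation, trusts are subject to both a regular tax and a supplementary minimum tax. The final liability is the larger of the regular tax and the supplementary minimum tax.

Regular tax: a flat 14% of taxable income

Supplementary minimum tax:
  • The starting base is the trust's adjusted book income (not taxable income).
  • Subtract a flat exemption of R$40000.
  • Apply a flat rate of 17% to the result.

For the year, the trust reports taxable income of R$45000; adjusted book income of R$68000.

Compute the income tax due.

Regular tax:
  R$45000 × 14% = R$6300

Supplementary minimum tax:
  Base (adjusted book income): R$68000
  Less exemption R$40000 → base R$28000
  R$28000 × 17% = R$4760

R$6300 > R$4760, so the regular tax governs.

R$6300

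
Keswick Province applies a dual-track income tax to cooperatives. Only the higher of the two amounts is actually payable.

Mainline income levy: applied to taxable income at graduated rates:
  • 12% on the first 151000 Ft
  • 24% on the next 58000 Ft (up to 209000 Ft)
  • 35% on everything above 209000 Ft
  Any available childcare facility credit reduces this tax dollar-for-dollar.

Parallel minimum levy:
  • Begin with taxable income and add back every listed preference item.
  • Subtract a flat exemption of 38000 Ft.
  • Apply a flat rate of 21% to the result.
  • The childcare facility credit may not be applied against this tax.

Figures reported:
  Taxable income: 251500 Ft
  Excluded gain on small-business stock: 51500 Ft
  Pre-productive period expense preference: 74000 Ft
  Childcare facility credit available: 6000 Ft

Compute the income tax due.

Mainline income levy:
  151000 Ft × 12% = 18120 Ft
  58000 Ft × 24% = 13920 Ft
  42500 Ft × 35% = 14875 Ft
  → 46915 Ft
  Less childcare facility credit 6000 Ft → 40915 Ft

Parallel minimum levy:
  Adjusted income: 251500 Ft + 51500 Ft + 74000 Ft = 377000 Ft
  Less exemption 38000 Ft → base 339000 Ft
  339000 Ft × 21% = 71190 Ft

71190 Ft > 40915 Ft, so the parallel minimum levy is the binding amount.

71190 Ft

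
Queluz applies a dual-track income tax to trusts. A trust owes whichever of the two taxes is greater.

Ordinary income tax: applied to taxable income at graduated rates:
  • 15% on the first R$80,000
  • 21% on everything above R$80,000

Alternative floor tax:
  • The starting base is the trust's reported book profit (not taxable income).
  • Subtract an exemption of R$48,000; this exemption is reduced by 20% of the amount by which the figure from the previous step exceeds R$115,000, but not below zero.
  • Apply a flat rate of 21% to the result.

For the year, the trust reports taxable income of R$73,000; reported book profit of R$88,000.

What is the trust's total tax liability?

Ordinary income tax:
  R$73,000 × 15% = R$10,950

Alternative floor tax:
  Base (reported book profit): R$88,000
  Exemption: R$88,000 ≤ R$115,000, so full R$48,000 applies
  Base: R$88,000 − R$48,000 = R$40,000
  R$40,000 × 21% = R$8,400

R$10,950 > R$8,400, so the ordinary income tax governs.

R$10,950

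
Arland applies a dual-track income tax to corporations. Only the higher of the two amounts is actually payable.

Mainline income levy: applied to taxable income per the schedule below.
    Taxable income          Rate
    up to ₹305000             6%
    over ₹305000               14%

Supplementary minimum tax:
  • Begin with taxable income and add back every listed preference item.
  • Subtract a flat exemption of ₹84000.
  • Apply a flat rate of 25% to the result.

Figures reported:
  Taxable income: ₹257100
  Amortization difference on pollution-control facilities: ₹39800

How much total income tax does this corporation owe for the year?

₹53225

Mainline income levy:
  ₹257100 × 6% = ₹15426

Supplementary minimum tax:
  Adjusted income: ₹257100 + ₹39800 = ₹296900
  Less exemption ₹84000 → base ₹212900
  ₹212900 × 25% = ₹53225

₹53225 > ₹15426, so the supplementary minimum tax is the binding amount.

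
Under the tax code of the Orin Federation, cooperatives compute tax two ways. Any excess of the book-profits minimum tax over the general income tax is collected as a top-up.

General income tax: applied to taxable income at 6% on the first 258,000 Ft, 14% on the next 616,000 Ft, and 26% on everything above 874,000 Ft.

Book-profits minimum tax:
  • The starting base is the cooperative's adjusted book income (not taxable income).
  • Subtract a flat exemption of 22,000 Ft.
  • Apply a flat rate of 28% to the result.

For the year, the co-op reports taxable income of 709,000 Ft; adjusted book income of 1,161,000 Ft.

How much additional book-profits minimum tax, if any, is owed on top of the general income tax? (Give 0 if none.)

240,300 Ft

General income tax:
  258,000 Ft × 6% = 15,480 Ft
  451,000 Ft × 14% = 63,140 Ft
  → 78,620 Ft

Book-profits minimum tax:
  Base (adjusted book income): 1,161,000 Ft
  Less exemption 22,000 Ft → base 1,139,000 Ft
  1,139,000 Ft × 28% = 318,920 Ft

Excess of book-profits minimum tax over general income tax: 318,920 Ft − 78,620 Ft = 240,300 Ft.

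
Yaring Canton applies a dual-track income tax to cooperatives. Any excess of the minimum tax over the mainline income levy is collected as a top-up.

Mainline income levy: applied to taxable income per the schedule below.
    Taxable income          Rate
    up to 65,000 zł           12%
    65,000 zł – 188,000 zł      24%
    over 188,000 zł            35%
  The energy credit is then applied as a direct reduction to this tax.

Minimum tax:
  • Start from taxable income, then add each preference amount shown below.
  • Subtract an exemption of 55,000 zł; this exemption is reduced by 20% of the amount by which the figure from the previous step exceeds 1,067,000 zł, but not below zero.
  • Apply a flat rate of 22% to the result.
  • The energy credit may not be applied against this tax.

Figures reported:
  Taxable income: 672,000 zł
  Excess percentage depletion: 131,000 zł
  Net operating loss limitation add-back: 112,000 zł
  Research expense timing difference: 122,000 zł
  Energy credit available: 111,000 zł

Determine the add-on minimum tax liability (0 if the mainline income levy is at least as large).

120,320 zł

Minimum tax:
  Adjusted income: 672,000 zł + 131,000 zł + 112,000 zł + 122,000 zł = 1,037,000 zł
  Exemption: 1,037,000 zł ≤ 1,067,000 zł, so full 55,000 zł applies
  Base: 1,037,000 zł − 55,000 zł = 982,000 zł
  982,000 zł × 22% = 216,040 zł

Mainline income levy:
  65,000 zł × 12% = 7,800 zł
  123,000 zł × 24% = 29,520 zł
  484,000 zł × 35% = 169,400 zł
  → 206,720 zł
  Less energy credit 111,000 zł → 95,720 zł

Excess of minimum tax over mainline income levy: 216,040 zł − 95,720 zł = 120,320 zł.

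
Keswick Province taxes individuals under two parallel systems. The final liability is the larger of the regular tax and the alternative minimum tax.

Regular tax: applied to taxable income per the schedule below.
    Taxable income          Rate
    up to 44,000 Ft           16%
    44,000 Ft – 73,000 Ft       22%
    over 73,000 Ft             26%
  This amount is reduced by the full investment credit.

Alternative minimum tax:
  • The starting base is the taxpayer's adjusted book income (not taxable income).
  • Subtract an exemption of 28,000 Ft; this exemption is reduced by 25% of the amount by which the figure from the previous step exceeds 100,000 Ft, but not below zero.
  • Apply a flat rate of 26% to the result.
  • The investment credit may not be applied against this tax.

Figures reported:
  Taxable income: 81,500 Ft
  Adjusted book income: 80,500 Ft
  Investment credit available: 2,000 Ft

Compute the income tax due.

13,650 Ft

Alternative minimum tax:
  Base (adjusted book income): 80,500 Ft
  Exemption: 80,500 Ft ≤ 100,000 Ft, so full 28,000 Ft applies
  Base: 80,500 Ft − 28,000 Ft = 52,500 Ft
  52,500 Ft × 26% = 13,650 Ft

Regular tax:
  44,000 Ft × 16% = 7,040 Ft
  29,000 Ft × 22% = 6,380 Ft
  8,500 Ft × 26% = 2,210 Ft
  → 15,630 Ft
  Less investment credit 2,000 Ft → 13,630 Ft

13,650 Ft > 13,630 Ft, so the alternative minimum tax is the binding amount.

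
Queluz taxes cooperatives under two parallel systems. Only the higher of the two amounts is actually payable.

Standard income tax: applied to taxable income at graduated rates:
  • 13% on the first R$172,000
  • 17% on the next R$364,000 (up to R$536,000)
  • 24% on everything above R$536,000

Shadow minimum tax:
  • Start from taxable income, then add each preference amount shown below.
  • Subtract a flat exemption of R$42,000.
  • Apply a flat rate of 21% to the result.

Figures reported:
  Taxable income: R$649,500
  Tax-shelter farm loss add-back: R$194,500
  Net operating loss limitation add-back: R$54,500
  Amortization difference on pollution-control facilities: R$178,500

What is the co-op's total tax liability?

R$217,350

Shadow minimum tax:
  Adjusted income: R$649,500 + R$194,500 + R$54,500 + R$178,500 = R$1,077,000
  Less exemption R$42,000 → base R$1,035,000
  R$1,035,000 × 21% = R$217,350

Standard income tax:
  R$172,000 × 13% = R$22,360
  R$364,000 × 17% = R$61,880
  R$113,500 × 24% = R$27,240
  → R$111,480

R$217,350 > R$111,480, so the shadow minimum tax is the binding amount.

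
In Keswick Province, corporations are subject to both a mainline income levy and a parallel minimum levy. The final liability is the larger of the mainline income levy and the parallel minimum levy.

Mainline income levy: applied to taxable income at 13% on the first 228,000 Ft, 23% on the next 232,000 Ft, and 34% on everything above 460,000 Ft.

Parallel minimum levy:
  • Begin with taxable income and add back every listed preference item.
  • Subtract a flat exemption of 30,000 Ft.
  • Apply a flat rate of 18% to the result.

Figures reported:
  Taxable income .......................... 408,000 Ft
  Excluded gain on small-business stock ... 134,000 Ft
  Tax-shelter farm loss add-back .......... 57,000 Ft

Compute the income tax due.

102,420 Ft

Mainline income levy:
  228,000 Ft × 13% = 29,640 Ft
  180,000 Ft × 23% = 41,400 Ft
  → 71,040 Ft

Parallel minimum levy:
  Adjusted income: 408,000 Ft + 134,000 Ft + 57,000 Ft = 599,000 Ft
  Less exemption 30,000 Ft → base 569,000 Ft
  569,000 Ft × 18% = 102,420 Ft

102,420 Ft > 71,040 Ft, so the parallel minimum levy is the binding amount.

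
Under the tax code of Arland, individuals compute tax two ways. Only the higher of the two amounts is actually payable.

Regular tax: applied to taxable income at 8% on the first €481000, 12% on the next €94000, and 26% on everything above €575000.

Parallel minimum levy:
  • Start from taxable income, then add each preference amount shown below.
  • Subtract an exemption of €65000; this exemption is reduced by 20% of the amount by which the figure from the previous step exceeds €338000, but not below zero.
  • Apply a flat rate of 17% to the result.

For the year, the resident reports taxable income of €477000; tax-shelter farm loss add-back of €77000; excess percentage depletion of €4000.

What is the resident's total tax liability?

Regular tax:
  €477000 × 8% = €38160

Parallel minimum levy:
  Adjusted income: €477000 + €77000 + €4000 = €558000
  Exemption: €65000 − 20% × (€558000 − €338000) = €65000 − €44000 = €21000
  Base: €558000 − €21000 = €537000
  €537000 × 17% = €91290

€91290 > €38160, so the parallel minimum levy is the binding amount.

€91290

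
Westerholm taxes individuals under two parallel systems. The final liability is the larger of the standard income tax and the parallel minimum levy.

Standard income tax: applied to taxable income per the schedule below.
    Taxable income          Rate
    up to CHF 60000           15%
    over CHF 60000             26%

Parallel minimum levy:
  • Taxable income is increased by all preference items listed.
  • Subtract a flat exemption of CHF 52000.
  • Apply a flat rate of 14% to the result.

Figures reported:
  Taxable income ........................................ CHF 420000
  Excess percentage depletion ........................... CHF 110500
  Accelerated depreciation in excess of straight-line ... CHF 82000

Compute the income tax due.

CHF 102600

Standard income tax:
  CHF 60000 × 15% = CHF 9000
  CHF 360000 × 26% = CHF 93600
  → CHF 102600

Parallel minimum levy:
  Adjusted income: CHF 420000 + CHF 110500 + CHF 82000 = CHF 612500
  Less exemption CHF 52000 → base CHF 560500
  CHF 560500 × 14% = CHF 78470

CHF 102600 > CHF 78470, so the standard income tax governs.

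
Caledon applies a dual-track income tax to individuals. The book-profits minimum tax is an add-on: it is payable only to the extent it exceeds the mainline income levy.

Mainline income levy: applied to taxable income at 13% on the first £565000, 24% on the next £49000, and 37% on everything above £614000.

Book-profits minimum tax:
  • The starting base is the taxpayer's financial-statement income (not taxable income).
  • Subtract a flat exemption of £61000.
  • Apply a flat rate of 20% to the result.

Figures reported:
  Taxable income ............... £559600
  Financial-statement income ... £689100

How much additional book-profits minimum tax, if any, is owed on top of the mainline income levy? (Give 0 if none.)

£52872

Book-profits minimum tax:
  Base (financial-statement income): £689100
  Less exemption £61000 → base £628100
  £628100 × 20% = £125620

Mainline income levy:
  £559600 × 13% = £72748

Excess of book-profits minimum tax over mainline income levy: £125620 − £72748 = £52872.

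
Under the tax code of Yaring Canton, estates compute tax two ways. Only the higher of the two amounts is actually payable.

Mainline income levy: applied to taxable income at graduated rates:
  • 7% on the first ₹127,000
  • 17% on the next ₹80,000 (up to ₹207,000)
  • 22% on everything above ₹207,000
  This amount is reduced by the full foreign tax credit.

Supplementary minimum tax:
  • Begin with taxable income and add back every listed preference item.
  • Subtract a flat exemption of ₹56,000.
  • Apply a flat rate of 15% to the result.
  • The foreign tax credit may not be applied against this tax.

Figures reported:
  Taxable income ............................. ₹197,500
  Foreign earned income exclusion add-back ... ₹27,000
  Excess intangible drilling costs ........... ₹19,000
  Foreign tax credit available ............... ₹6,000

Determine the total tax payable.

Mainline income levy:
  ₹127,000 × 7% = ₹8,890
  ₹70,500 × 17% = ₹11,985
  → ₹20,875
  Less foreign tax credit ₹6,000 → ₹14,875

Supplementary minimum tax:
  Adjusted income: ₹197,500 + ₹27,000 + ₹19,000 = ₹243,500
  Less exemption ₹56,000 → base ₹187,500
  ₹187,500 × 15% = ₹28,125

₹28,125 > ₹14,875, so the supplementary minimum tax is the binding amount.

₹28,125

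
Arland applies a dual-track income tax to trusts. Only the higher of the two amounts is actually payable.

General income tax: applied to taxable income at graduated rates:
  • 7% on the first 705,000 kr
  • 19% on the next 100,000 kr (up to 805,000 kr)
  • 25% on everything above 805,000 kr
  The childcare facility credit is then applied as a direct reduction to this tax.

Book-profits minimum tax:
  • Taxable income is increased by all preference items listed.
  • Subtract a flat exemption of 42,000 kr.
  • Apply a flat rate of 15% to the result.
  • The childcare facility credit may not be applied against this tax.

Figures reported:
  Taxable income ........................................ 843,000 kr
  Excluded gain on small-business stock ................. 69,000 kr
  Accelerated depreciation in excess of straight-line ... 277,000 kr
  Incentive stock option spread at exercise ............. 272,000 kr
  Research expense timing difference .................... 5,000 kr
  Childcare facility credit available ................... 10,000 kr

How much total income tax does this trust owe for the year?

213,600 kr

Book-profits minimum tax:
  Adjusted income: 843,000 kr + 69,000 kr + 277,000 kr + 272,000 kr + 5,000 kr = 1,466,000 kr
  Less exemption 42,000 kr → base 1,424,000 kr
  1,424,000 kr × 15% = 213,600 kr

General income tax:
  705,000 kr × 7% = 49,350 kr
  100,000 kr × 19% = 19,000 kr
  38,000 kr × 25% = 9,500 kr
  → 77,850 kr
  Less childcare facility credit 10,000 kr → 67,850 kr

213,600 kr > 67,850 kr, so the book-profits minimum tax is the binding amount.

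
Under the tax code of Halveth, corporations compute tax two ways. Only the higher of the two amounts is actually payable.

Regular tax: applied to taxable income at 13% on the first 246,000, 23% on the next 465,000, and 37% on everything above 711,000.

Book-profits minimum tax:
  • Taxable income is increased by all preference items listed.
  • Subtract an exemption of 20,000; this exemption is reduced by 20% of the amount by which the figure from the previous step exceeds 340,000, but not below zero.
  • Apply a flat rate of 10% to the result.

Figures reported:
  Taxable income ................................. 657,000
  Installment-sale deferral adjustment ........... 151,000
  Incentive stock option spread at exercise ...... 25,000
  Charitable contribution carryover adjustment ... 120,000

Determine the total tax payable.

Book-profits minimum tax:
  Adjusted income: 657,000 + 151,000 + 25,000 + 120,000 = 953,000
  Exemption: 20% × (953,000 − 340,000) = 122,600 ≥ 20,000, so the exemption is fully phased out
  Base: 953,000 − 0 = 953,000
  953,000 × 10% = 95,300

Regular tax:
  246,000 × 13% = 31,980
  411,000 × 23% = 94,530
  → 126,510

126,510 > 95,300, so the regular tax governs.

126,510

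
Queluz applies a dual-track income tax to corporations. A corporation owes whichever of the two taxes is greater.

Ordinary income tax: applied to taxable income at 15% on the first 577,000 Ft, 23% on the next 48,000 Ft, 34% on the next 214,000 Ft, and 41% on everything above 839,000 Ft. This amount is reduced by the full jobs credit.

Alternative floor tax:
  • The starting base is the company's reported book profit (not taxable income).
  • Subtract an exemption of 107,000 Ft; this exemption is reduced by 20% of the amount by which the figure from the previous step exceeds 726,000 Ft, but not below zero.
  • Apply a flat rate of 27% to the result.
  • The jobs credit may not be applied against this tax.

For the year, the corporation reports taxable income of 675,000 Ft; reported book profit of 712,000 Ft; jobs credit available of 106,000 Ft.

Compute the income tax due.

163,350 Ft

Alternative floor tax:
  Base (reported book profit): 712,000 Ft
  Exemption: 712,000 Ft ≤ 726,000 Ft, so full 107,000 Ft applies
  Base: 712,000 Ft − 107,000 Ft = 605,000 Ft
  605,000 Ft × 27% = 163,350 Ft

Ordinary income tax:
  577,000 Ft × 15% = 86,550 Ft
  48,000 Ft × 23% = 11,040 Ft
  50,000 Ft × 34% = 17,000 Ft
  → 114,590 Ft
  Less jobs credit 106,000 Ft → 8,590 Ft

163,350 Ft > 8,590 Ft, so the alternative floor tax is the binding amount.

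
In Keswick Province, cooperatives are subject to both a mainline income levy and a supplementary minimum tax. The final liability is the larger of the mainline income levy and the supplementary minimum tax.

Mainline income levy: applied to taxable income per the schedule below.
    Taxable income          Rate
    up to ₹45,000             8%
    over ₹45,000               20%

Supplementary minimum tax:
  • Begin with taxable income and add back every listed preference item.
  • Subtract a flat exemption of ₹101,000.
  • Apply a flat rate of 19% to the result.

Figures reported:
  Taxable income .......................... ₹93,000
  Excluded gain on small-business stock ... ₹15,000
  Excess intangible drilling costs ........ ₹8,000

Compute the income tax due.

₹13,200

Mainline income levy:
  ₹45,000 × 8% = ₹3,600
  ₹48,000 × 20% = ₹9,600
  → ₹13,200

Supplementary minimum tax:
  Adjusted income: ₹93,000 + ₹15,000 + ₹8,000 = ₹116,000
  Less exemption ₹101,000 → base ₹15,000
  ₹15,000 × 19% = ₹2,850

₹13,200 > ₹2,850, so the mainline income levy governs.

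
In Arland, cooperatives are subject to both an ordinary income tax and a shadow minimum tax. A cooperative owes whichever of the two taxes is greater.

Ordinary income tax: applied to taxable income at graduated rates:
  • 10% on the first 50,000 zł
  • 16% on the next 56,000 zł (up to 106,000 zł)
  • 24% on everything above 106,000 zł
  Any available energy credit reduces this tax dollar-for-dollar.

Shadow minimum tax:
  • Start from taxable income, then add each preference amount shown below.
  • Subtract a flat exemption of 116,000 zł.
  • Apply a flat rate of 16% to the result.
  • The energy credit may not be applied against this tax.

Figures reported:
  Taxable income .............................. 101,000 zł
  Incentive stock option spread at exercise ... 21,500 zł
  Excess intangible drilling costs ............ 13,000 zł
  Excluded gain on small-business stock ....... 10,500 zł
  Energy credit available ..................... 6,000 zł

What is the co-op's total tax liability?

7,160 zł

Ordinary income tax:
  50,000 zł × 10% = 5,000 zł
  51,000 zł × 16% = 8,160 zł
  → 13,160 zł
  Less energy credit 6,000 zł → 7,160 zł

Shadow minimum tax:
  Adjusted income: 101,000 zł + 21,500 zł + 13,000 zł + 10,500 zł = 146,000 zł
  Less exemption 116,000 zł → base 30,000 zł
  30,000 zł × 16% = 4,800 zł

7,160 zł > 4,800 zł, so the ordinary income tax governs.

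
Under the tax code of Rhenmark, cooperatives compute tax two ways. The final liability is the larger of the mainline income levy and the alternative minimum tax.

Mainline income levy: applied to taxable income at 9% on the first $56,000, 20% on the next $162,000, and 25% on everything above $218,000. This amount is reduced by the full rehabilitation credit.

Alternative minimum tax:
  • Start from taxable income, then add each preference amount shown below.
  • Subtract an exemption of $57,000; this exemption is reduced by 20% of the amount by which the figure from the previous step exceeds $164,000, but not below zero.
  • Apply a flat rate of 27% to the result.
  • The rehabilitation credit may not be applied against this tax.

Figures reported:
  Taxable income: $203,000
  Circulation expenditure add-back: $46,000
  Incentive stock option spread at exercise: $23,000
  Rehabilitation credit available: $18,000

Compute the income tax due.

$63,882

Alternative minimum tax:
  Adjusted income: $203,000 + $46,000 + $23,000 = $272,000
  Exemption: $57,000 − 20% × ($272,000 − $164,000) = $57,000 − $21,600 = $35,400
  Base: $272,000 − $35,400 = $236,600
  $236,600 × 27% = $63,882

Mainline income levy:
  $56,000 × 9% = $5,040
  $147,000 × 20% = $29,400
  → $34,440
  Less rehabilitation credit $18,000 → $16,440

$63,882 > $16,440, so the alternative minimum tax is the binding amount.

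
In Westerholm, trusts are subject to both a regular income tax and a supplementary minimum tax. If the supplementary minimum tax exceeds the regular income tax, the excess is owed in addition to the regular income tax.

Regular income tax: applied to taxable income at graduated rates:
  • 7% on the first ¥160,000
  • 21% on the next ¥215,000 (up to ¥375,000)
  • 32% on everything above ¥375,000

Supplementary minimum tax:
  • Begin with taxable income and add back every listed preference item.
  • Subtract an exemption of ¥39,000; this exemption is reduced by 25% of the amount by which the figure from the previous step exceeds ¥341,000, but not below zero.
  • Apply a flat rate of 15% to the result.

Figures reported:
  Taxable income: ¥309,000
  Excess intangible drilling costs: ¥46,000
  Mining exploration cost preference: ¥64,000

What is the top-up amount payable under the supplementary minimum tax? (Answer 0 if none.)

Supplementary minimum tax:
  Adjusted income: ¥309,000 + ¥46,000 + ¥64,000 = ¥419,000
  Exemption: ¥39,000 − 25% × (¥419,000 − ¥341,000) = ¥39,000 − ¥19,500 = ¥19,500
  Base: ¥419,000 − ¥19,500 = ¥399,500
  ¥399,500 × 15% = ¥59,925

Regular income tax:
  ¥160,000 × 7% = ¥11,200
  ¥149,000 × 21% = ¥31,290
  → ¥42,490

Excess of supplementary minimum tax over regular income tax: ¥59,925 − ¥42,490 = ¥17,435.

¥17,435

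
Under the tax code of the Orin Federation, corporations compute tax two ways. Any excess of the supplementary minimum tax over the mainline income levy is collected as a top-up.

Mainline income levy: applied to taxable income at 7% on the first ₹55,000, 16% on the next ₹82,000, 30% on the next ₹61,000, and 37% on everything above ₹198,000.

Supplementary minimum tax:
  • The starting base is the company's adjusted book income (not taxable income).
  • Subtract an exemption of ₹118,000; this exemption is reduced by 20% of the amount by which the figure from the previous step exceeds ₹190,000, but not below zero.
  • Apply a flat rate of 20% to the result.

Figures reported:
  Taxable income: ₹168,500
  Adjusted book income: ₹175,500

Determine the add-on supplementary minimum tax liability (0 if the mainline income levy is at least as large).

₹0

Supplementary minimum tax:
  Base (adjusted book income): ₹175,500
  Exemption: ₹175,500 ≤ ₹190,000, so full ₹118,000 applies
  Base: ₹175,500 − ₹118,000 = ₹57,500
  ₹57,500 × 20% = ₹11,500

Mainline income levy:
  ₹55,000 × 7% = ₹3,850
  ₹82,000 × 16% = ₹13,120
  ₹31,500 × 30% = ₹9,450
  → ₹26,420

₹11,500 ≤ ₹26,420, so no add-on is due.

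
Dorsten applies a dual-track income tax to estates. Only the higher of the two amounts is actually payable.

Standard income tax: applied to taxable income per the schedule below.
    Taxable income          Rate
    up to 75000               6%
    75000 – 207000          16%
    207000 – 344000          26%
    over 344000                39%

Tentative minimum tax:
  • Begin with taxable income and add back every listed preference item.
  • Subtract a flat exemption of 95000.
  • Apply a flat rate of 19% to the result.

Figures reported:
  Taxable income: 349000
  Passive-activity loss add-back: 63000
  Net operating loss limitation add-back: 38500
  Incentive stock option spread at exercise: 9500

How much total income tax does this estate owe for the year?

69350

Standard income tax:
  75000 × 6% = 4500
  132000 × 16% = 21120
  137000 × 26% = 35620
  5000 × 39% = 1950
  → 63190

Tentative minimum tax:
  Adjusted income: 349000 + 63000 + 38500 + 9500 = 460000
  Less exemption 95000 → base 365000
  365000 × 19% = 69350

69350 > 63190, so the tentative minimum tax is the binding amount.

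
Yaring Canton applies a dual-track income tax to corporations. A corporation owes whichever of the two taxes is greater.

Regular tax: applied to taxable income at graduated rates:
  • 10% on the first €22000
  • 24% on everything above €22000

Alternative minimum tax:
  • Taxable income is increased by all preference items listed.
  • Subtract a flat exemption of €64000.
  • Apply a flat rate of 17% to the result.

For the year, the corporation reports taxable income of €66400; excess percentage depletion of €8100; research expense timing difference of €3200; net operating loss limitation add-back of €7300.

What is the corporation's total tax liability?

€12856

Regular tax:
  €22000 × 10% = €2200
  €44400 × 24% = €10656
  → €12856

Alternative minimum tax:
  Adjusted income: €66400 + €8100 + €3200 + €7300 = €85000
  Less exemption €64000 → base €21000
  €21000 × 17% = €3570

€12856 > €3570, so the regular tax governs.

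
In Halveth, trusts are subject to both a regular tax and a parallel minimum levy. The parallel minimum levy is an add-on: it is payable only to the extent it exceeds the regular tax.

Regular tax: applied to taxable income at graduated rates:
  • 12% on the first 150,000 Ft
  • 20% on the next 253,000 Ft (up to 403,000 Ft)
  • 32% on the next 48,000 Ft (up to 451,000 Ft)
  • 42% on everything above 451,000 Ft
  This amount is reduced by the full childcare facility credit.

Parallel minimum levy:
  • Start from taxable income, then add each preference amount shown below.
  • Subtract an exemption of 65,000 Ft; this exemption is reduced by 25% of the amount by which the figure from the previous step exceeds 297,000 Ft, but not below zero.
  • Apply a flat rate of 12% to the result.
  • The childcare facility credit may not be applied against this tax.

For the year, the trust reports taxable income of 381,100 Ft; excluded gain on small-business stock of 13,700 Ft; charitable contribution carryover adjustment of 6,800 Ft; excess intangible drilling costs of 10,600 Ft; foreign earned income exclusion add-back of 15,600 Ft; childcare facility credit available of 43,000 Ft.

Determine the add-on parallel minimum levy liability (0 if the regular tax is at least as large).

26,240 Ft

Regular tax:
  150,000 Ft × 12% = 18,000 Ft
  231,100 Ft × 20% = 46,220 Ft
  → 64,220 Ft
  Less childcare facility credit 43,000 Ft → 21,220 Ft

Parallel minimum levy:
  Adjusted income: 381,100 Ft + 13,700 Ft + 6,800 Ft + 10,600 Ft + 15,600 Ft = 427,800 Ft
  Exemption: 65,000 Ft − 25% × (427,800 Ft − 297,000 Ft) = 65,000 Ft − 32,700 Ft = 32,300 Ft
  Base: 427,800 Ft − 32,300 Ft = 395,500 Ft
  395,500 Ft × 12% = 47,460 Ft

Excess of parallel minimum levy over regular tax: 47,460 Ft − 21,220 Ft = 26,240 Ft.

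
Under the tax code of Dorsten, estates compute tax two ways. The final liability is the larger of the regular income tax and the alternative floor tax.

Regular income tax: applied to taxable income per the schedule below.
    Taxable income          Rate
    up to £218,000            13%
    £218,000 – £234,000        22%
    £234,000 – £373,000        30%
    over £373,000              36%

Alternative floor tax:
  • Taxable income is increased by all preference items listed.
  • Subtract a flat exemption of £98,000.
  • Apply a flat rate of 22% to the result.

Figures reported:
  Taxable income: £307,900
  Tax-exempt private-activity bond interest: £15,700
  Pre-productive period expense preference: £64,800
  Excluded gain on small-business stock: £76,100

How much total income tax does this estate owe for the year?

£80,630

Regular income tax:
  £218,000 × 13% = £28,340
  £16,000 × 22% = £3,520
  £73,900 × 30% = £22,170
  → £54,030

Alternative floor tax:
  Adjusted income: £307,900 + £15,700 + £64,800 + £76,100 = £464,500
  Less exemption £98,000 → base £366,500
  £366,500 × 22% = £80,630

£80,630 > £54,030, so the alternative floor tax is the binding amount.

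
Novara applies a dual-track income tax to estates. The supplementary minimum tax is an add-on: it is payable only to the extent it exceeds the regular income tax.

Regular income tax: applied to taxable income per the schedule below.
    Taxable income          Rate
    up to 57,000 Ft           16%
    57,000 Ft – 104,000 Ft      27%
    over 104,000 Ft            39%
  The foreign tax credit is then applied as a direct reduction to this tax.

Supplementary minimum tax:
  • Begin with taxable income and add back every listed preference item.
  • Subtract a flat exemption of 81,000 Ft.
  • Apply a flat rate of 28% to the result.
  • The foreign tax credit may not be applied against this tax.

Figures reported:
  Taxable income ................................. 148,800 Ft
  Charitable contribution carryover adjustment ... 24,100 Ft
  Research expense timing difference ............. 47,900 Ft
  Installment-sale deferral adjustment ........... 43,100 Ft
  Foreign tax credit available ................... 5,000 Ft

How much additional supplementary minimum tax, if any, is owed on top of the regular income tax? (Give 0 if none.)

Regular income tax:
  57,000 Ft × 16% = 9,120 Ft
  47,000 Ft × 27% = 12,690 Ft
  44,800 Ft × 39% = 17,472 Ft
  → 39,282 Ft
  Less foreign tax credit 5,000 Ft → 34,282 Ft

Supplementary minimum tax:
  Adjusted income: 148,800 Ft + 24,100 Ft + 47,900 Ft + 43,100 Ft = 263,900 Ft
  Less exemption 81,000 Ft → base 182,900 Ft
  182,900 Ft × 28% = 51,212 Ft

Excess of supplementary minimum tax over regular income tax: 51,212 Ft − 34,282 Ft = 16,930 Ft.

16,930 Ft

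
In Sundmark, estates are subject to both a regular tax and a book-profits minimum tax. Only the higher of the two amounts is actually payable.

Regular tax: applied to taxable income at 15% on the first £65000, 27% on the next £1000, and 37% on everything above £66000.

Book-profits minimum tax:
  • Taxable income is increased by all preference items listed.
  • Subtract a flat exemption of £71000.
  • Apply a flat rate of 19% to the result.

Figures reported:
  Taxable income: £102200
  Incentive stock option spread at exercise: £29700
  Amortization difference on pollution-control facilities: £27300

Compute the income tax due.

£23414

Regular tax:
  £65000 × 15% = £9750
  £1000 × 27% = £270
  £36200 × 37% = £13394
  → £23414

Book-profits minimum tax:
  Adjusted income: £102200 + £29700 + £27300 = £159200
  Less exemption £71000 → base £88200
  £88200 × 19% = £16758

£23414 > £16758, so the regular tax governs.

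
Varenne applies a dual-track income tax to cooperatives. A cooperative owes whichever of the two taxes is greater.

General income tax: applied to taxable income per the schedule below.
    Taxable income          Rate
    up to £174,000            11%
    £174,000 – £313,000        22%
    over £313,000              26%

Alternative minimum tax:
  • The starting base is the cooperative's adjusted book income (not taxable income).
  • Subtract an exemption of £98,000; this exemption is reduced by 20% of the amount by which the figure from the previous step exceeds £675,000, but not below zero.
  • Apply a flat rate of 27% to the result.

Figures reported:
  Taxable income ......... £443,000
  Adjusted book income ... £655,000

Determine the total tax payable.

General income tax:
  £174,000 × 11% = £19,140
  £139,000 × 22% = £30,580
  £130,000 × 26% = £33,800
  → £83,520

Alternative minimum tax:
  Base (adjusted book income): £655,000
  Exemption: £655,000 ≤ £675,000, so full £98,000 applies
  Base: £655,000 − £98,000 = £557,000
  £557,000 × 27% = £150,390

£150,390 > £83,520, so the alternative minimum tax is the binding amount.

£150,390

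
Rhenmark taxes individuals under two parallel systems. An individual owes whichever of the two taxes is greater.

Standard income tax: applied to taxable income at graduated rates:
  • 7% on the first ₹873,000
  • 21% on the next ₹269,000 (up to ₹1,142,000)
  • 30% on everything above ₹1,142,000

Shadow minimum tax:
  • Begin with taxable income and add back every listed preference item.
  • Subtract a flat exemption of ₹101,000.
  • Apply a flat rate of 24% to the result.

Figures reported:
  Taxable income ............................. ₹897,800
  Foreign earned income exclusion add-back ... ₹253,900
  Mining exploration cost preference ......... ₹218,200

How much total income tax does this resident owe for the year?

₹304,536

Shadow minimum tax:
  Adjusted income: ₹897,800 + ₹253,900 + ₹218,200 = ₹1,369,900
  Less exemption ₹101,000 → base ₹1,268,900
  ₹1,268,900 × 24% = ₹304,536

Standard income tax:
  ₹873,000 × 7% = ₹61,110
  ₹24,800 × 21% = ₹5,208
  → ₹66,318

₹304,536 > ₹66,318, so the shadow minimum tax is the binding amount.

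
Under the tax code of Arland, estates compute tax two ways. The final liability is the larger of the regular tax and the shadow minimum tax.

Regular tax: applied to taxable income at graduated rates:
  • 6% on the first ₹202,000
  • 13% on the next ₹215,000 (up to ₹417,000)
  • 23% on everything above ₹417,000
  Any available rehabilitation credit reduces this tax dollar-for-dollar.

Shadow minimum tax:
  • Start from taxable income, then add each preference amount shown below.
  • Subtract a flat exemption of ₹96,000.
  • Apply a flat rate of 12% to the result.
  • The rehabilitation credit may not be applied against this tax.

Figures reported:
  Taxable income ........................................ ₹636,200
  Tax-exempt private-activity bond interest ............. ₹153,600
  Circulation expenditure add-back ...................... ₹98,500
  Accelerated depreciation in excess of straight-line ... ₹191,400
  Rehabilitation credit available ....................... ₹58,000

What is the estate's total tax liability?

₹118,044

Regular tax:
  ₹202,000 × 6% = ₹12,120
  ₹215,000 × 13% = ₹27,950
  ₹219,200 × 23% = ₹50,416
  → ₹90,486
  Less rehabilitation credit ₹58,000 → ₹32,486

Shadow minimum tax:
  Adjusted income: ₹636,200 + ₹153,600 + ₹98,500 + ₹191,400 = ₹1,079,700
  Less exemption ₹96,000 → base ₹983,700
  ₹983,700 × 12% = ₹118,044

₹118,044 > ₹32,486, so the shadow minimum tax is the binding amount.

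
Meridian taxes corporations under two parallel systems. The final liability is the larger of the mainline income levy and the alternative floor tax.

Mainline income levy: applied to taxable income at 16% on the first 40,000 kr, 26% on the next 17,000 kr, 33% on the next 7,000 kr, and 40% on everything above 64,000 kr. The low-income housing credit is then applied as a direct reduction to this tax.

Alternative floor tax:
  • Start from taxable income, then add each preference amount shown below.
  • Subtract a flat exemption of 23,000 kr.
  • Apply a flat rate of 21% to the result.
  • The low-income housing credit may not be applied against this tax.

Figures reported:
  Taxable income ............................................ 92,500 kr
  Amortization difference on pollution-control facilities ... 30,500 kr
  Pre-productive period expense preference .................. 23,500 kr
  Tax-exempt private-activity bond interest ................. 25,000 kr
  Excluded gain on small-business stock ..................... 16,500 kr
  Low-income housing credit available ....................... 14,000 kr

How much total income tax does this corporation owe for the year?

34,650 kr

Alternative floor tax:
  Adjusted income: 92,500 kr + 30,500 kr + 23,500 kr + 25,000 kr + 16,500 kr = 188,000 kr
  Less exemption 23,000 kr → base 165,000 kr
  165,000 kr × 21% = 34,650 kr

Mainline income levy:
  40,000 kr × 16% = 6,400 kr
  17,000 kr × 26% = 4,420 kr
  7,000 kr × 33% = 2,310 kr
  28,500 kr × 40% = 11,400 kr
  → 24,530 kr
  Less low-income housing credit 14,000 kr → 10,530 kr

34,650 kr > 10,530 kr, so the alternative floor tax is the binding amount.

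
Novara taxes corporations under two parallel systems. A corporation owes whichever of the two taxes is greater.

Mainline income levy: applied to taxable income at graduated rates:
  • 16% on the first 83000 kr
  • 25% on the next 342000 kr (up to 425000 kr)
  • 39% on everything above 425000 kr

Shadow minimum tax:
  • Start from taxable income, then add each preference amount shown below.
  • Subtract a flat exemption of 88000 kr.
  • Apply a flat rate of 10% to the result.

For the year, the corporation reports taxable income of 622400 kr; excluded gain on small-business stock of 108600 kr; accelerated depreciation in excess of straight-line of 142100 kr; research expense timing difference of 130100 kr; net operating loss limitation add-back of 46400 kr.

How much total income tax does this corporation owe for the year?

175766 kr

Mainline income levy:
  83000 kr × 16% = 13280 kr
  342000 kr × 25% = 85500 kr
  197400 kr × 39% = 76986 kr
  → 175766 kr

Shadow minimum tax:
  Adjusted income: 622400 kr + 108600 kr + 142100 kr + 130100 kr + 46400 kr = 1049600 kr
  Less exemption 88000 kr → base 961600 kr
  961600 kr × 10% = 96160 kr

175766 kr > 96160 kr, so the mainline income levy governs.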